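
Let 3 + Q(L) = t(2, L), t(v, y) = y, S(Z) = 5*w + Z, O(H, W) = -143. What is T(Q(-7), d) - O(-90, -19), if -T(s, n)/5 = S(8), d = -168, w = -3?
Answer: 178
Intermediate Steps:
S(Z) = -15 + Z (S(Z) = 5*(-3) + Z = -15 + Z)
Q(L) = -3 + L
T(s, n) = 35 (T(s, n) = -5*(-15 + 8) = -5*(-7) = 35)
T(Q(-7), d) - O(-90, -19) = 35 - 1*(-143) = 35 + 143 = 178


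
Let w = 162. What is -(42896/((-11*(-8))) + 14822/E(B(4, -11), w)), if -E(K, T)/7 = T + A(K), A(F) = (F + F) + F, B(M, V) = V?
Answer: -4678844/9933 ≈ -471.04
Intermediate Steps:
A(F) = 3*F (A(F) = 2*F + F = 3*F)
E(K, T) = -21*K - 7*T (E(K, T) = -7*(T + 3*K) = -21*K - 7*T)
-(42896/((-11*(-8))) + 14822/E(B(4, -11), w)) = -(42896/((-11*(-8))) + 14822/(-21*(-11) - 7*162)) = -(42896/88 + 14822/(231 - 1134)) = -(42896*(1/88) + 14822/(-903)) = -(5362/11 + 14822*(-1/903)) = -(5362/11 - 14822/903) = -1*4678844/9933 = -4678844/9933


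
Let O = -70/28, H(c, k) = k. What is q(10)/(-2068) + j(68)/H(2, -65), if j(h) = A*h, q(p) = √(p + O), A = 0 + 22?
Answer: -1496/65 - √30/4136 ≈ -23.017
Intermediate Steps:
A = 22
O = -5/2 (O = -70*1/28 = -5/2 ≈ -2.5000)
q(p) = √(-5/2 + p) (q(p) = √(p - 5/2) = √(-5/2 + p))
j(h) = 22*h
q(10)/(-2068) + j(68)/H(2, -65) = (√(-10 + 4*10)/2)/(-2068) + (22*68)/(-65) = (√(-10 + 40)/2)*(-1/2068) + 1496*(-1/65) = (√30/2)*(-1/2068) - 1496/65 = -√30/4136 - 1496/65 = -1496/65 - √30/4136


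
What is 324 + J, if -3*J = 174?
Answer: 266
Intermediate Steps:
J = -58 (J = -⅓*174 = -58)
324 + J = 324 - 58 = 266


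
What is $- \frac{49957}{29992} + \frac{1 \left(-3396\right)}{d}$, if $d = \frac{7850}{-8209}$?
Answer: $\frac{417858867719}{117718600} \approx 3549.6$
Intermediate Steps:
$d = - \frac{7850}{8209}$ ($d = 7850 \left(- \frac{1}{8209}\right) = - \frac{7850}{8209} \approx -0.95627$)
$- \frac{49957}{29992} + \frac{1 \left(-3396\right)}{d} = - \frac{49957}{29992} + \frac{1 \left(-3396\right)}{- \frac{7850}{8209}} = \left(-49957\right) \frac{1}{29992} - - \frac{13938882}{3925} = - \frac{49957}{29992} + \frac{13938882}{3925} = \frac{417858867719}{117718600}$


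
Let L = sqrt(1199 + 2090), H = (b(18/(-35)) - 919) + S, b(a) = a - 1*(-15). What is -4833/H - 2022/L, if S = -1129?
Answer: 169155/71173 - 2022*sqrt(3289)/3289 ≈ -32.881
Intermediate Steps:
b(a) = 15 + a (b(a) = a + 15 = 15 + a)
H = -71173/35 (H = ((15 + 18/(-35)) - 919) - 1129 = ((15 + 18*(-1/35)) - 919) - 1129 = ((15 - 18/35) - 919) - 1129 = (507/35 - 919) - 1129 = -31658/35 - 1129 = -71173/35 ≈ -2033.5)
L = sqrt(3289) ≈ 57.350
-4833/H - 2022/L = -4833/(-71173/35) - 2022*sqrt(3289)/3289 = -4833*(-35/71173) - 2022*sqrt(3289)/3289 = 169155/71173 - 2022*sqrt(3289)/3289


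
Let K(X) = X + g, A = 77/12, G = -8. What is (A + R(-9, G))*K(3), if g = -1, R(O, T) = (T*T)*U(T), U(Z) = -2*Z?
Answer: 12365/6 ≈ 2060.8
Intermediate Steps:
R(O, T) = -2*T³ (R(O, T) = (T*T)*(-2*T) = T²*(-2*T) = -2*T³)
A = 77/12 (A = 77*(1/12) = 77/12 ≈ 6.4167)
K(X) = -1 + X (K(X) = X - 1 = -1 + X)
(A + R(-9, G))*K(3) = (77/12 - 2*(-8)³)*(-1 + 3) = (77/12 - 2*(-512))*2 = (77/12 + 1024)*2 = (12365/12)*2 = 12365/6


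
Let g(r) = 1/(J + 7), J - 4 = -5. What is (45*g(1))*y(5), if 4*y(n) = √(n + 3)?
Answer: 15*√2/4 ≈ 5.3033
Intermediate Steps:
J = -1 (J = 4 - 5 = -1)
g(r) = ⅙ (g(r) = 1/(-1 + 7) = 1/6 = ⅙)
y(n) = √(3 + n)/4 (y(n) = √(n + 3)/4 = √(3 + n)/4)
(45*g(1))*y(5) = (45*(⅙))*(√(3 + 5)/4) = 15*(√8/4)/2 = 15*((2*√2)/4)/2 = 15*(√2/2)/2 = 15*√2/4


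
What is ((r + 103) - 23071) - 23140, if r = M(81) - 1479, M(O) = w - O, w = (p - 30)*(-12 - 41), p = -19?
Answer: -45071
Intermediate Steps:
w = 2597 (w = (-19 - 30)*(-12 - 41) = -49*(-53) = 2597)
M(O) = 2597 - O
r = 1037 (r = (2597 - 1*81) - 1479 = (2597 - 81) - 1479 = 2516 - 1479 = 1037)
((r + 103) - 23071) - 23140 = ((1037 + 103) - 23071) - 23140 = (1140 - 23071) - 23140 = -21931 - 23140 = -45071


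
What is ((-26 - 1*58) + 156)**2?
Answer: 5184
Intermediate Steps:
((-26 - 1*58) + 156)**2 = ((-26 - 58) + 156)**2 = (-84 + 156)**2 = 72**2 = 5184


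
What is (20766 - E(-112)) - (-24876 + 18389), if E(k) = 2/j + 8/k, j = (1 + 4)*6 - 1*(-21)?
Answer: 19458665/714 ≈ 27253.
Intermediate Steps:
j = 51 (j = 5*6 + 21 = 30 + 21 = 51)
E(k) = 2/51 + 8/k
(20766 - E(-112)) - (-24876 + 18389) = (20766 - (2/51 + 8/(-112))) - (-24876 + 18389) = (20766 - (2/51 + 8*(-1/112))) - 1*(-6487) = (20766 - (2/51 - 1/14)) + 6487 = (20766 - 1*(-23/714)) + 6487 = (20766 + 23/714) + 6487 = 14826947/714 + 6487 = 19458665/714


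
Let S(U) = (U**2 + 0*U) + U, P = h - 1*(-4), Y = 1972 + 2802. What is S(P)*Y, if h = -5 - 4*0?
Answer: 0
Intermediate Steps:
h = -5 (h = -5 + 0 = -5)
Y = 4774
P = -1 (P = -5 - 1*(-4) = -5 + 4 = -1)
S(U) = U + U**2 (S(U) = (U**2 + 0) + U = U**2 + U = U + U**2)
S(P)*Y = -(1 - 1)*4774 = -1*0*4774 = 0*4774 = 0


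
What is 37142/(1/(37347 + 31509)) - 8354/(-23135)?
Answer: 59166595393874/23135 ≈ 2.5574e+9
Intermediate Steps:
37142/(1/(37347 + 31509)) - 8354/(-23135) = 37142/(1/68856) - 8354*(-1/23135) = 37142/(1/68856) + 8354/23135 = 37142*68856 + 8354/23135 = 2557449552 + 8354/23135 = 59166595393874/23135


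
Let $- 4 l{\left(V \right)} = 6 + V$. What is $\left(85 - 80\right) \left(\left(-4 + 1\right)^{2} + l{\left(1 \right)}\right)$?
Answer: $\frac{145}{4} \approx 36.25$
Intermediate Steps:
$l{\left(V \right)} = - \frac{3}{2} - \frac{V}{4}$ ($l{\left(V \right)} = - \frac{6 + V}{4} = - \frac{3}{2} - \frac{V}{4}$)
$\left(85 - 80\right) \left(\left(-4 + 1\right)^{2} + l{\left(1 \right)}\right) = \left(85 - 80\right) \left(\left(-4 + 1\right)^{2} - \frac{7}{4}\right) = \left(85 - 80\right) \left(\left(-3\right)^{2} - \frac{7}{4}\right) = 5 \left(9 - \frac{7}{4}\right) = 5 \cdot \frac{29}{4} = \frac{145}{4}$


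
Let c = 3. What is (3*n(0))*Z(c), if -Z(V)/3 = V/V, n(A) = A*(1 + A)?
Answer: 0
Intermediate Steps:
Z(V) = -3 (Z(V) = -3*V/V = -3*1 = -3)
(3*n(0))*Z(c) = (3*(0*(1 + 0)))*(-3) = (3*(0*1))*(-3) = (3*0)*(-3) = 0*(-3) = 0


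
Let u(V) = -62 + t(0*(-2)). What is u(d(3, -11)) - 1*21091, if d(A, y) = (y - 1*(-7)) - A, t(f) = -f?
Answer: -21153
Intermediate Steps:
d(A, y) = 7 + y - A (d(A, y) = (y + 7) - A = (7 + y) - A = 7 + y - A)
u(V) = -62 (u(V) = -62 - 0*(-2) = -62 - 1*0 = -62 + 0 = -62)
u(d(3, -11)) - 1*21091 = -62 - 1*21091 = -62 - 21091 = -21153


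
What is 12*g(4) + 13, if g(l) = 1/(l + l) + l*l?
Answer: 413/2 ≈ 206.50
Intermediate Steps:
g(l) = l² + 1/(2*l) (g(l) = 1/(2*l) + l² = l² + 1/(2*l))
12*g(4) + 13 = 12*((½ + 4³)/4) + 13 = 12*((½ + 64)/4) + 13 = 12*((¼)*(129/2)) + 13 = 12*(129/8) + 13 = 387/2 + 13 = 413/2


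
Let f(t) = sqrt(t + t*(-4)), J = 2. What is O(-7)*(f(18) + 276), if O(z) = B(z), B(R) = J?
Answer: 552 + 6*I*sqrt(6) ≈ 552.0 + 14.697*I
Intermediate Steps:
B(R) = 2
O(z) = 2
f(t) = sqrt(3)*sqrt(-t) (f(t) = sqrt(t - 4*t) = sqrt(-3*t) = sqrt(3)*sqrt(-t))
O(-7)*(f(18) + 276) = 2*(sqrt(3)*sqrt(-1*18) + 276) = 2*(sqrt(3)*sqrt(-18) + 276) = 2*(sqrt(3)*(3*I*sqrt(2)) + 276) = 2*(3*I*sqrt(6) + 276) = 2*(276 + 3*I*sqrt(6)) = 552 + 6*I*sqrt(6)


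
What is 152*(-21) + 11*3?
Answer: -3159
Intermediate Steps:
152*(-21) + 11*3 = -3192 + 33 = -3159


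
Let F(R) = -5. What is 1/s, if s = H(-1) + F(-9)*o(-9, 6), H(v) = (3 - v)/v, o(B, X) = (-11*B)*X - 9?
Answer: -1/2929 ≈ -0.00034141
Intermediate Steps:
o(B, X) = -9 - 11*B*X (o(B, X) = -11*B*X - 9 = -9 - 11*B*X)
H(v) = (3 - v)/v
s = -2929 (s = (3 - 1*(-1))/(-1) - 5*(-9 - 11*(-9)*6) = -(3 + 1) - 5*(-9 + 594) = -1*4 - 5*585 = -4 - 2925 = -2929)
1/s = 1/(-2929) = -1/2929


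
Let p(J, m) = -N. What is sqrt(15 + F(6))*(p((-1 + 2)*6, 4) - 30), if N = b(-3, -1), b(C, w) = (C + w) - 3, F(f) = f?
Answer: -23*sqrt(21) ≈ -105.40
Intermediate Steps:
b(C, w) = -3 + C + w
N = -7 (N = -3 - 3 - 1 = -7)
p(J, m) = 7 (p(J, m) = -1*(-7) = 7)
sqrt(15 + F(6))*(p((-1 + 2)*6, 4) - 30) = sqrt(15 + 6)*(7 - 30) = sqrt(21)*(-23) = -23*sqrt(21)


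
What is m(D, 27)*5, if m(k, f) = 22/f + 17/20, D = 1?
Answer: 899/108 ≈ 8.3241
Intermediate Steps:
m(k, f) = 17/20 + 22/f (m(k, f) = 22/f + 17*(1/20) = 22/f + 17/20 = 17/20 + 22/f)
m(D, 27)*5 = (17/20 + 22/27)*5 = (899/540)*5 = 899/108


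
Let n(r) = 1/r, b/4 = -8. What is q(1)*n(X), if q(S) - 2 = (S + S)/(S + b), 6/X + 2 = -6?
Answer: -80/31 ≈ -2.5806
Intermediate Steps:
b = -32 (b = 4*(-8) = -32)
X = -3/4 (X = 6/(-2 - 6) = 6/(-8) = 6*(-1/8) = -3/4 ≈ -0.75000)
q(S) = 2 + 2*S/(-32 + S) (q(S) = 2 + (S + S)/(S - 32) = 2 + (2*S)/(-32 + S) = 2 + 2*S/(-32 + S))
q(1)*n(X) = (4*(-16 + 1)/(-32 + 1))/(-3/4) = (4*(-15)/(-31))*(-4/3) = (4*(-1/31)*(-15))*(-4/3) = (60/31)*(-4/3) = -80/31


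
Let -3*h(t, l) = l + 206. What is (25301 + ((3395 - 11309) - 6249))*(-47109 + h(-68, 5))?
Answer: -1576450244/3 ≈ -5.2548e+8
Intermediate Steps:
h(t, l) = -206/3 - l/3 (h(t, l) = -(l + 206)/3 = -(206 + l)/3 = -206/3 - l/3)
(25301 + ((3395 - 11309) - 6249))*(-47109 + h(-68, 5)) = (25301 + ((3395 - 11309) - 6249))*(-47109 + (-206/3 - ⅓*5)) = (25301 + (-7914 - 6249))*(-47109 + (-206/3 - 5/3)) = (25301 - 14163)*(-47109 - 211/3) = 11138*(-141538/3) = -1576450244/3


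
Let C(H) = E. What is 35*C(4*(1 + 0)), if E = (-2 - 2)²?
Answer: 560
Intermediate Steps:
E = 16 (E = (-4)² = 16)
C(H) = 16
35*C(4*(1 + 0)) = 35*16 = 560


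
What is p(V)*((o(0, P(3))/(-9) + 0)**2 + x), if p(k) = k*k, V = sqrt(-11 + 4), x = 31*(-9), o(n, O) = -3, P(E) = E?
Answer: 17570/9 ≈ 1952.2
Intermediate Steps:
x = -279
V = I*sqrt(7) (V = sqrt(-7) = I*sqrt(7) ≈ 2.6458*I)
p(k) = k**2
p(V)*((o(0, P(3))/(-9) + 0)**2 + x) = (I*sqrt(7))**2*((-3/(-9) + 0)**2 - 279) = -7*((-3*(-1/9) + 0)**2 - 279) = -7*((1/3 + 0)**2 - 279) = -7*((1/3)**2 - 279) = -7*(1/9 - 279) = -7*(-2510/9) = 17570/9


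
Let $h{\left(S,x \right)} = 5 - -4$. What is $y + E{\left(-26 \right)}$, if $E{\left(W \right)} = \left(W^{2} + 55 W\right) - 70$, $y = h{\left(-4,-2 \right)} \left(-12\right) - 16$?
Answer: $-948$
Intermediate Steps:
$h{\left(S,x \right)} = 9$ ($h{\left(S,x \right)} = 5 + 4 = 9$)
$y = -124$ ($y = 9 \left(-12\right) - 16 = -108 - 16 = -124$)
$E{\left(W \right)} = -70 + W^{2} + 55 W$
$y + E{\left(-26 \right)} = -124 + \left(-70 + \left(-26\right)^{2} + 55 \left(-26\right)\right) = -124 - 824 = -948$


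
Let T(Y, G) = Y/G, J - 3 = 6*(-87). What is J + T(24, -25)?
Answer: -12999/25 ≈ -519.96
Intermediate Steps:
J = -519 (J = 3 + 6*(-87) = 3 - 522 = -519)
J + T(24, -25) = -519 + 24/(-25) = -519 + 24*(-1/25) = -519 - 24/25 = -12999/25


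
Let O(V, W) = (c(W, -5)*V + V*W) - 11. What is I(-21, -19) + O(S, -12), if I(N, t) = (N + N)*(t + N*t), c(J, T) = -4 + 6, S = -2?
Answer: -15951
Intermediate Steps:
c(J, T) = 2
O(V, W) = -11 + 2*V + V*W (O(V, W) = (2*V + V*W) - 11 = -11 + 2*V + V*W)
I(N, t) = 2*N*(t + N*t) (I(N, t) = (2*N)*(t + N*t) = 2*N*(t + N*t))
I(-21, -19) + O(S, -12) = 2*(-21)*(-19)*(1 - 21) + (-11 + 2*(-2) - 2*(-12)) = 2*(-21)*(-19)*(-20) + (-11 - 4 + 24) = -15960 + 9 = -15951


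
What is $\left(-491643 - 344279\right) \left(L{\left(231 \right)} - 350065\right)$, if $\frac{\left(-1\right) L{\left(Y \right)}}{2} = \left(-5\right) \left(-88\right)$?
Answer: $293362646290$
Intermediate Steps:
$L{\left(Y \right)} = -880$ ($L{\left(Y \right)} = - 2 \left(\left(-5\right) \left(-88\right)\right) = \left(-2\right) 440 = -880$)
$\left(-491643 - 344279\right) \left(L{\left(231 \right)} - 350065\right) = \left(-491643 - 344279\right) \left(-880 - 350065\right) = \left(-835922\right) \left(-350945\right) = 293362646290$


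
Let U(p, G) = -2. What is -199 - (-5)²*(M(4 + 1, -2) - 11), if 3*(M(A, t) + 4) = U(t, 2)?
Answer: 578/3 ≈ 192.67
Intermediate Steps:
M(A, t) = -14/3 (M(A, t) = -4 + (⅓)*(-2) = -4 - ⅔ = -14/3)
-199 - (-5)²*(M(4 + 1, -2) - 11) = -199 - (-5)²*(-14/3 - 11) = -199 - 25*(-47)/3 = -199 - 1*(-1175/3) = -199 + 1175/3 = 578/3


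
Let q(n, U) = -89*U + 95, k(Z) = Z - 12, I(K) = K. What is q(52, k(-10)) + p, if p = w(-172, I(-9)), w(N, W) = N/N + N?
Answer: 1882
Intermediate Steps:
k(Z) = -12 + Z
w(N, W) = 1 + N
q(n, U) = 95 - 89*U
p = -171 (p = 1 - 172 = -171)
q(52, k(-10)) + p = (95 - 89*(-12 - 10)) - 171 = (95 - 89*(-22)) - 171 = (95 + 1958) - 171 = 2053 - 171 = 1882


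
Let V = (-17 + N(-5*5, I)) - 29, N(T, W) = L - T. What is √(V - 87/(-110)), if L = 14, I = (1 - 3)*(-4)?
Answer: I*√75130/110 ≈ 2.4918*I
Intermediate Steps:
I = 8 (I = -2*(-4) = 8)
N(T, W) = 14 - T
V = -7 (V = (-17 + (14 - (-5)*5)) - 29 = (-17 + (14 - 1*(-25))) - 29 = (-17 + (14 + 25)) - 29 = (-17 + 39) - 29 = 22 - 29 = -7)
√(V - 87/(-110)) = √(-7 - 87/(-110)) = √(-7 - 87*(-1/110)) = √(-7 + 87/110) = √(-683/110) = I*√75130/110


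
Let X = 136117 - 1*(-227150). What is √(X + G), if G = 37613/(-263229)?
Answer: 7*√513685331336130/263229 ≈ 602.72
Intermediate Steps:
X = 363267 (X = 136117 + 227150 = 363267)
G = -37613/263229 (G = 37613*(-1/263229) = -37613/263229 ≈ -0.14289)
√(X + G) = √(363267 - 37613/263229) = √(95622371530/263229) = 7*√513685331336130/263229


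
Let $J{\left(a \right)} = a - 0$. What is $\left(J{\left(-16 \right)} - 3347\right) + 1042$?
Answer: $-2321$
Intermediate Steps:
$J{\left(a \right)} = a$ ($J{\left(a \right)} = a + 0 = a$)
$\left(J{\left(-16 \right)} - 3347\right) + 1042 = \left(-16 - 3347\right) + 1042 = -3363 + 1042 = -2321$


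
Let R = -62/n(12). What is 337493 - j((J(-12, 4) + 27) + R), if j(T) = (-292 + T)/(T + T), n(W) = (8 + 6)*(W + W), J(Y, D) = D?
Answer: 3494446401/10354 ≈ 3.3750e+5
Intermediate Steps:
n(W) = 28*W (n(W) = 14*(2*W) = 28*W)
R = -31/168 (R = -62/(28*12) = -62/336 = -62*1/336 = -31/168 ≈ -0.18452)
j(T) = (-292 + T)/(2*T) (j(T) = (-292 + T)/((2*T)) = (-292 + T)*(1/(2*T)) = (-292 + T)/(2*T))
337493 - j((J(-12, 4) + 27) + R) = 337493 - (-292 + ((4 + 27) - 31/168))/(2*((4 + 27) - 31/168)) = 337493 - (-292 + (31 - 31/168))/(2*(31 - 31/168)) = 337493 - (-292 + 5177/168)/(2*5177/168) = 337493 - 168*(-43879)/(2*5177*168) = 337493 - 1*(-43879/10354) = 337493 + 43879/10354 = 3494446401/10354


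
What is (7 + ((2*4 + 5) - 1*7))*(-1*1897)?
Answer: -24661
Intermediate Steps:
(7 + ((2*4 + 5) - 1*7))*(-1*1897) = (7 + ((8 + 5) - 7))*(-1897) = (7 + (13 - 7))*(-1897) = (7 + 6)*(-1897) = 13*(-1897) = -24661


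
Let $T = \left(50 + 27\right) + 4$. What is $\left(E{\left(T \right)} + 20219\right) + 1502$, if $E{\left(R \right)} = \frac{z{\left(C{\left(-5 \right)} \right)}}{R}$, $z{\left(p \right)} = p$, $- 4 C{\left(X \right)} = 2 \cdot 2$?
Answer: $\frac{1759400}{81} \approx 21721.0$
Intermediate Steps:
$C{\left(X \right)} = -1$ ($C{\left(X \right)} = - \frac{2 \cdot 2}{4} = \left(- \frac{1}{4}\right) 4 = -1$)
$T = 81$ ($T = 77 + 4 = 81$)
$E{\left(R \right)} = - \frac{1}{R}$
$\left(E{\left(T \right)} + 20219\right) + 1502 = \left(- \frac{1}{81} + 20219\right) + 1502 = \frac{1637738}{81} + 1502 = \frac{1759400}{81}$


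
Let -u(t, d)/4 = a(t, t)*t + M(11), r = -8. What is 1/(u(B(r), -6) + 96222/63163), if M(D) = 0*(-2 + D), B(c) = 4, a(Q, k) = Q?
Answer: -63163/3946210 ≈ -0.016006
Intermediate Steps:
M(D) = 0
u(t, d) = -4*t² (u(t, d) = -4*(t*t + 0) = -4*(t² + 0) = -4*t²)
1/(u(B(r), -6) + 96222/63163) = 1/(-4*4² + 96222/63163) = 1/(-4*16 + 96222*(1/63163)) = 1/(-64 + 96222/63163) = 1/(-3946210/63163) = -63163/3946210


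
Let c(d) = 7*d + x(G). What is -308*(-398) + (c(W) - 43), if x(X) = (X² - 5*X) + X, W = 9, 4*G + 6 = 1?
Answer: 1961769/16 ≈ 1.2261e+5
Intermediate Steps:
G = -5/4 (G = -3/2 + (¼)*1 = -3/2 + ¼ = -5/4 ≈ -1.2500)
x(X) = X² - 4*X
c(d) = 105/16 + 7*d (c(d) = 7*d - 5*(-4 - 5/4)/4 = 7*d - 5/4*(-21/4) = 7*d + 105/16 = 105/16 + 7*d)
-308*(-398) + (c(W) - 43) = -308*(-398) + ((105/16 + 7*9) - 43) = 122584 + ((105/16 + 63) - 43) = 122584 + (1113/16 - 43) = 122584 + 425/16 = 1961769/16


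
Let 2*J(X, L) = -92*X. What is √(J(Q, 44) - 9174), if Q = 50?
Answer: I*√11474 ≈ 107.12*I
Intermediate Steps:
J(X, L) = -46*X (J(X, L) = (-92*X)/2 = -46*X)
√(J(Q, 44) - 9174) = √(-46*50 - 9174) = √(-2300 - 9174) = √(-11474) = I*√11474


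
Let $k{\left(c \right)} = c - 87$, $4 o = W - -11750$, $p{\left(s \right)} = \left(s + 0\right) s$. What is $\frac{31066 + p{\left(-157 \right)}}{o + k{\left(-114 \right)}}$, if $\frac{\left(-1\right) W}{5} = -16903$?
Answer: $\frac{222860}{95461} \approx 2.3346$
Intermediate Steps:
$p{\left(s \right)} = s^{2}$ ($p{\left(s \right)} = s s = s^{2}$)
$W = 84515$ ($W = \left(-5\right) \left(-16903\right) = 84515$)
$o = \frac{96265}{4}$ ($o = \frac{84515 - -11750}{4} = \frac{84515 + 11750}{4} = \frac{1}{4} \cdot 96265 = \frac{96265}{4} \approx 24066.0$)
$k{\left(c \right)} = -87 + c$ ($k{\left(c \right)} = c - 87 = -87 + c$)
$\frac{31066 + p{\left(-157 \right)}}{o + k{\left(-114 \right)}} = \frac{31066 + \left(-157\right)^{2}}{\frac{96265}{4} - 201} = \frac{31066 + 24649}{\frac{96265}{4} - 201} = \frac{55715}{\frac{95461}{4}} = 55715 \cdot \frac{4}{95461} = \frac{222860}{95461}$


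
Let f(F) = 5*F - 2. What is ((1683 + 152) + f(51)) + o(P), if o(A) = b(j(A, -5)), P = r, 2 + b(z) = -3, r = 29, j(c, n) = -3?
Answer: 2083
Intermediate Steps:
f(F) = -2 + 5*F
b(z) = -5 (b(z) = -2 - 3 = -5)
P = 29
o(A) = -5
((1683 + 152) + f(51)) + o(P) = ((1683 + 152) + (-2 + 5*51)) - 5 = (1835 + (-2 + 255)) - 5 = (1835 + 253) - 5 = 2088 - 5 = 2083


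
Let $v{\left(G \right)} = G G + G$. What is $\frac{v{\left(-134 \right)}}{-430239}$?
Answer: $- \frac{17822}{430239} \approx -0.041423$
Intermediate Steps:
$v{\left(G \right)} = G + G^{2}$ ($v{\left(G \right)} = G^{2} + G = G + G^{2}$)
$\frac{v{\left(-134 \right)}}{-430239} = \frac{\left(-134\right) \left(1 - 134\right)}{-430239} = \left(-134\right) \left(-133\right) \left(- \frac{1}{430239}\right) = 17822 \left(- \frac{1}{430239}\right) = - \frac{17822}{430239}$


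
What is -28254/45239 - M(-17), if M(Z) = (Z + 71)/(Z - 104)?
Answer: -975828/5473919 ≈ -0.17827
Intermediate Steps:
M(Z) = (71 + Z)/(-104 + Z)
-28254/45239 - M(-17) = -28254/45239 - (71 - 17)/(-104 - 17) = -28254*1/45239 - 54/(-121) = -28254/45239 - (-1)*54/121 = -28254/45239 - 1*(-54/121) = -28254/45239 + 54/121 = -975828/5473919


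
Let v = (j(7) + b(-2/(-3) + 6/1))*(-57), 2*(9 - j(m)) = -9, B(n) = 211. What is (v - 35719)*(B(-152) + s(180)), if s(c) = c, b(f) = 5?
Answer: -28756877/2 ≈ -1.4378e+7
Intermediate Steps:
j(m) = 27/2 (j(m) = 9 - ½*(-9) = 9 + 9/2 = 27/2)
v = -2109/2 (v = (27/2 + 5)*(-57) = (37/2)*(-57) = -2109/2 ≈ -1054.5)
(v - 35719)*(B(-152) + s(180)) = (-2109/2 - 35719)*(211 + 180) = -73547/2*391 = -28756877/2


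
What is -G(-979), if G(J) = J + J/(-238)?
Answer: 232023/238 ≈ 974.89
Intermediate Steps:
G(J) = 237*J/238 (G(J) = J + J*(-1/238) = J - J/238 = 237*J/238)
-G(-979) = -237*(-979)/238 = -1*(-232023/238) = 232023/238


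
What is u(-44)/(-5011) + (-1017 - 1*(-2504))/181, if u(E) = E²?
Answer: 7100941/906991 ≈ 7.8291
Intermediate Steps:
u(-44)/(-5011) + (-1017 - 1*(-2504))/181 = (-44)²/(-5011) + (-1017 - 1*(-2504))/181 = 1936*(-1/5011) + (-1017 + 2504)*(1/181) = -1936/5011 + 1487*(1/181) = -1936/5011 + 1487/181 = 7100941/906991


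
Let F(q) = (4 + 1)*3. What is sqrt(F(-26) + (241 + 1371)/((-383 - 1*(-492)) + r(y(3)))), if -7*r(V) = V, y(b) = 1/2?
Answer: sqrt(2772023)/305 ≈ 5.4588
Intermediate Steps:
y(b) = 1/2
r(V) = -V/7
F(q) = 15 (F(q) = 5*3 = 15)
sqrt(F(-26) + (241 + 1371)/((-383 - 1*(-492)) + r(y(3)))) = sqrt(15 + (241 + 1371)/((-383 - 1*(-492)) - 1/7*1/2)) = sqrt(15 + 1612/((-383 + 492) - 1/14)) = sqrt(15 + 1612/(109 - 1/14)) = sqrt(15 + 1612/(1525/14)) = sqrt(15 + 1612*(14/1525)) = sqrt(15 + 22568/1525) = sqrt(45443/1525) = sqrt(2772023)/305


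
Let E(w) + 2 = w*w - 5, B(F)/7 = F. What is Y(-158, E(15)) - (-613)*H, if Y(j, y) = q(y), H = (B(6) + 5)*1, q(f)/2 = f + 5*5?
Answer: 29297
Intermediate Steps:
B(F) = 7*F
q(f) = 50 + 2*f (q(f) = 2*(f + 5*5) = 2*(f + 25) = 2*(25 + f) = 50 + 2*f)
E(w) = -7 + w**2 (E(w) = -2 + (w*w - 5) = -2 + (w**2 - 5) = -2 + (-5 + w**2) = -7 + w**2)
H = 47 (H = (7*6 + 5)*1 = (42 + 5)*1 = 47*1 = 47)
Y(j, y) = 50 + 2*y
Y(-158, E(15)) - (-613)*H = (50 + 2*(-7 + 15**2)) - (-613)*47 = (50 + 2*(-7 + 225)) - 1*(-28811) = (50 + 2*218) + 28811 = (50 + 436) + 28811 = 486 + 28811 = 29297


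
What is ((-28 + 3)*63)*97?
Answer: -152775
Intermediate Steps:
((-28 + 3)*63)*97 = -25*63*97 = -1575*97 = -152775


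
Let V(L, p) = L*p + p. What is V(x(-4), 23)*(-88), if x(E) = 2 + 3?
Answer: -12144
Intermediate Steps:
x(E) = 5
V(L, p) = p + L*p
V(x(-4), 23)*(-88) = (23*(1 + 5))*(-88) = (23*6)*(-88) = 138*(-88) = -12144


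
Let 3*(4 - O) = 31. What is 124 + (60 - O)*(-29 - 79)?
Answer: -7040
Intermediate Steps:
O = -19/3 (O = 4 - ⅓*31 = 4 - 31/3 = -19/3 ≈ -6.3333)
124 + (60 - O)*(-29 - 79) = 124 + (60 - 1*(-19/3))*(-29 - 79) = 124 + (60 + 19/3)*(-108) = 124 + (199/3)*(-108) = 124 - 7164 = -7040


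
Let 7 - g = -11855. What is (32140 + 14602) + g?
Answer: 58604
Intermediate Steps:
g = 11862 (g = 7 - 1*(-11855) = 7 + 11855 = 11862)
(32140 + 14602) + g = (32140 + 14602) + 11862 = 46742 + 11862 = 58604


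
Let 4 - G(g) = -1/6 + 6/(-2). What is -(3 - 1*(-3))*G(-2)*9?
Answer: -387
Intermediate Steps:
G(g) = 43/6 (G(g) = 4 - (-1/6 + 6/(-2)) = 4 - (-1*1/6 + 6*(-1/2)) = 4 - (-1/6 - 3) = 4 - 1*(-19/6) = 4 + 19/6 = 43/6)
-(3 - 1*(-3))*G(-2)*9 = -(3 - 1*(-3))*43/6*9 = -(3 + 3)*43/6*9 = -6*43/6*9 = -1*43*9 = -43*9 = -387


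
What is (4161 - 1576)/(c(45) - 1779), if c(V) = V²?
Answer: 2585/246 ≈ 10.508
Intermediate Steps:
(4161 - 1576)/(c(45) - 1779) = (4161 - 1576)/(45² - 1779) = 2585/(2025 - 1779) = 2585/246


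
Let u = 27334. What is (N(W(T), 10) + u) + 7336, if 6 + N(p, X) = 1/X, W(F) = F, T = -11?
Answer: 346641/10 ≈ 34664.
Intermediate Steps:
N(p, X) = -6 + 1/X
(N(W(T), 10) + u) + 7336 = ((-6 + 1/10) + 27334) + 7336 = ((-6 + ⅒) + 27334) + 7336 = (-59/10 + 27334) + 7336 = 273281/10 + 7336 = 346641/10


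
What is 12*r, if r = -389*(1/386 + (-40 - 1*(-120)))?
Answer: -72076254/193 ≈ -3.7345e+5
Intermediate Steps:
r = -12012709/386 (r = -389*(1/386 + (-40 + 120)) = -389*(1/386 + 80) = -389*30881/386 = -12012709/386 ≈ -31121.)
12*r = 12*(-12012709/386) = -72076254/193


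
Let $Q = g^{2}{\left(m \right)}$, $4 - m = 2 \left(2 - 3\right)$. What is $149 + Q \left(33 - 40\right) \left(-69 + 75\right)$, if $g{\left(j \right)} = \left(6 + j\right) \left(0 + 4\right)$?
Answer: $-96619$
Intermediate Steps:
$m = 6$ ($m = 4 - 2 \left(2 - 3\right) = 4 - 2 \left(-1\right) = 4 - -2 = 4 + 2 = 6$)
$g{\left(j \right)} = 24 + 4 j$ ($g{\left(j \right)} = \left(6 + j\right) 4 = 24 + 4 j$)
$Q = 2304$ ($Q = \left(24 + 4 \cdot 6\right)^{2} = \left(24 + 24\right)^{2} = 48^{2} = 2304$)
$149 + Q \left(33 - 40\right) \left(-69 + 75\right) = 149 + 2304 \left(33 - 40\right) \left(-69 + 75\right) = 149 + 2304 \left(\left(-7\right) 6\right) = 149 + 2304 \left(-42\right) = 149 - 96768 = -96619$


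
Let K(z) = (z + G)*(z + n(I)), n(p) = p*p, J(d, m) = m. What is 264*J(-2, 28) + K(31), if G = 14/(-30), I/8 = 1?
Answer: 30878/3 ≈ 10293.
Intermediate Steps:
I = 8 (I = 8*1 = 8)
n(p) = p**2
G = -7/15 (G = 14*(-1/30) = -7/15 ≈ -0.46667)
K(z) = (64 + z)*(-7/15 + z) (K(z) = (z - 7/15)*(z + 8**2) = (-7/15 + z)*(z + 64) = (-7/15 + z)*(64 + z) = (64 + z)*(-7/15 + z))
264*J(-2, 28) + K(31) = 264*28 + (-448/15 + 31**2 + (953/15)*31) = 7392 + (-448/15 + 961 + 29543/15) = 7392 + 8702/3 = 30878/3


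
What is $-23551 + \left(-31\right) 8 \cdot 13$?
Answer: $-26775$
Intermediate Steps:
$-23551 + \left(-31\right) 8 \cdot 13 = -23551 - 3224 = -26775$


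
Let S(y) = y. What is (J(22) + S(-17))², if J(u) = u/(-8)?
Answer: 6241/16 ≈ 390.06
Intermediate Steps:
J(u) = -u/8 (J(u) = u*(-⅛) = -u/8)
(J(22) + S(-17))² = (-⅛*22 - 17)² = (-11/4 - 17)² = (-79/4)² = 6241/16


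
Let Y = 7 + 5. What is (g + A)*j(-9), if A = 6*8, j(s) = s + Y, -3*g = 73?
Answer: 71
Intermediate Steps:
Y = 12
g = -73/3 (g = -1/3*73 = -73/3 ≈ -24.333)
j(s) = 12 + s (j(s) = s + 12 = 12 + s)
A = 48
(g + A)*j(-9) = (-73/3 + 48)*(12 - 9) = (71/3)*3 = 71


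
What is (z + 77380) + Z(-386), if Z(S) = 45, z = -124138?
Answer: -46713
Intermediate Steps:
(z + 77380) + Z(-386) = (-124138 + 77380) + 45 = -46758 + 45 = -46713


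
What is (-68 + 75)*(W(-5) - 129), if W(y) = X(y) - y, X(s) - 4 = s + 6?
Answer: -833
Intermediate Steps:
X(s) = 10 + s (X(s) = 4 + (s + 6) = 4 + (6 + s) = 10 + s)
W(y) = 10 (W(y) = (10 + y) - y = 10)
(-68 + 75)*(W(-5) - 129) = (-68 + 75)*(10 - 129) = 7*(-119) = -833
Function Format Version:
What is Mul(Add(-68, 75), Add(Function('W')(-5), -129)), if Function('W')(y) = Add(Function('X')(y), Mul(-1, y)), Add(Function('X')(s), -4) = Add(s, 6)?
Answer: -833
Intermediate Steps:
Function('X')(s) = Add(10, s) (Function('X')(s) = Add(4, Add(s, 6)) = Add(4, Add(6, s)) = Add(10, s))
Function('W')(y) = 10 (Function('W')(y) = Add(Add(10, y), Mul(-1, y)) = 10)
Mul(Add(-68, 75), Add(Function('W')(-5), -129)) = Mul(Add(-68, 75), Add(10, -129)) = Mul(7, -119) = -833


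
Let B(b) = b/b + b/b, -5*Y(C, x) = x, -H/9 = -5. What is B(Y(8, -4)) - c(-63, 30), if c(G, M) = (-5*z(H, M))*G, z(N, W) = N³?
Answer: -28704373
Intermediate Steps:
H = 45 (H = -9*(-5) = 45)
Y(C, x) = -x/5
c(G, M) = -455625*G (c(G, M) = (-5*45³)*G = (-5*91125)*G = -455625*G)
B(b) = 2 (B(b) = 1 + 1 = 2)
B(Y(8, -4)) - c(-63, 30) = 2 - (-455625)*(-63) = 2 - 1*28704375 = 2 - 28704375 = -28704373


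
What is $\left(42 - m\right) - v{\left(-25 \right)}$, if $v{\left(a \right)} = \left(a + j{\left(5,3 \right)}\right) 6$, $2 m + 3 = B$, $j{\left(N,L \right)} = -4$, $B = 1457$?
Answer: $-511$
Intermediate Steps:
$m = 727$ ($m = - \frac{3}{2} + \frac{1}{2} \cdot 1457 = - \frac{3}{2} + \frac{1457}{2} = 727$)
$v{\left(a \right)} = -24 + 6 a$ ($v{\left(a \right)} = \left(a - 4\right) 6 = \left(-4 + a\right) 6 = -24 + 6 a$)
$\left(42 - m\right) - v{\left(-25 \right)} = \left(42 - 727\right) - \left(-24 + 6 \left(-25\right)\right) = \left(42 - 727\right) - \left(-24 - 150\right) = -685 - -174 = -685 + 174 = -511$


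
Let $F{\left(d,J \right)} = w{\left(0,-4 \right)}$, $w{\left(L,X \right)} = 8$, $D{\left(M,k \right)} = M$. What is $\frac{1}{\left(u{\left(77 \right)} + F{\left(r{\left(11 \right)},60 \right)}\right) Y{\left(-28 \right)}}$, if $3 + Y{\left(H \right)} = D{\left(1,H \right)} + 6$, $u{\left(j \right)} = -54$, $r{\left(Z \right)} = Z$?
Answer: $- \frac{1}{184} \approx -0.0054348$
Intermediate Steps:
$Y{\left(H \right)} = 4$ ($Y{\left(H \right)} = -3 + \left(1 + 6\right) = -3 + 7 = 4$)
$F{\left(d,J \right)} = 8$
$\frac{1}{\left(u{\left(77 \right)} + F{\left(r{\left(11 \right)},60 \right)}\right) Y{\left(-28 \right)}} = \frac{1}{\left(-54 + 8\right) 4} = \frac{1}{-46} \cdot \frac{1}{4} = \left(- \frac{1}{46}\right) \frac{1}{4} = - \frac{1}{184}$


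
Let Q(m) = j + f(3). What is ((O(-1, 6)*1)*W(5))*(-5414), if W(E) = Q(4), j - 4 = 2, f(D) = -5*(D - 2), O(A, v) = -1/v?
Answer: 2707/3 ≈ 902.33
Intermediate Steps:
f(D) = 10 - 5*D (f(D) = -5*(-2 + D) = 10 - 5*D)
j = 6 (j = 4 + 2 = 6)
Q(m) = 1 (Q(m) = 6 + (10 - 5*3) = 6 + (10 - 15) = 6 - 5 = 1)
W(E) = 1
((O(-1, 6)*1)*W(5))*(-5414) = ((-1/6*1)*1)*(-5414) = ((-1*⅙*1)*1)*(-5414) = (-⅙*1*1)*(-5414) = -⅙*1*(-5414) = -⅙*(-5414) = 2707/3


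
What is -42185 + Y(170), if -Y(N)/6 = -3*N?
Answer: -39125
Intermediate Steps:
Y(N) = 18*N (Y(N) = -(-18)*N = 18*N)
-42185 + Y(170) = -42185 + 18*170 = -42185 + 3060 = -39125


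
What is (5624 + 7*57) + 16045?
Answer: 22068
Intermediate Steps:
(5624 + 7*57) + 16045 = (5624 + 399) + 16045 = 6023 + 16045 = 22068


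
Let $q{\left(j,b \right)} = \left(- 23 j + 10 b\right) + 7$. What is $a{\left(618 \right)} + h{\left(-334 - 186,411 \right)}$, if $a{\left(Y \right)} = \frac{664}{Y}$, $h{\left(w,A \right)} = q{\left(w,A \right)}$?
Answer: $\frac{4968125}{309} \approx 16078.0$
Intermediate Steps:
$q{\left(j,b \right)} = 7 - 23 j + 10 b$
$h{\left(w,A \right)} = 7 - 23 w + 10 A$
$a{\left(618 \right)} + h{\left(-334 - 186,411 \right)} = \frac{664}{618} + \left(7 - 23 \left(-334 - 186\right) + 10 \cdot 411\right) = 664 \cdot \frac{1}{618} + \left(7 - 23 \left(-334 - 186\right) + 4110\right) = \frac{332}{309} + \left(7 - -11960 + 4110\right) = \frac{332}{309} + \left(7 + 11960 + 4110\right) = \frac{332}{309} + 16077 = \frac{4968125}{309}$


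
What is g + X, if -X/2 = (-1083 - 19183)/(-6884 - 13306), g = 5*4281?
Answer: 216063209/10095 ≈ 21403.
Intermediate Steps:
g = 21405
X = -20266/10095 (X = -2*(-1083 - 19183)/(-6884 - 13306) = -(-40532)/(-20190) = -(-40532)*(-1)/20190 = -2*10133/10095 = -20266/10095 ≈ -2.0075)
g + X = 21405 - 20266/10095 = 216063209/10095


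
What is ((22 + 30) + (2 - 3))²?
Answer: 2601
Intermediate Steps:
((22 + 30) + (2 - 3))² = (52 - 1)² = 51² = 2601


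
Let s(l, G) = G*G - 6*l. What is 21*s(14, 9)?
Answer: -63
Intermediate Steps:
s(l, G) = G² - 6*l
21*s(14, 9) = 21*(9² - 6*14) = 21*(81 - 84) = 21*(-3) = -63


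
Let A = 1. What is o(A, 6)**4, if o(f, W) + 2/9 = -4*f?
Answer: 2085136/6561 ≈ 317.81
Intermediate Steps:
o(f, W) = -2/9 - 4*f
o(A, 6)**4 = (-2/9 - 4*1)**4 = (-2/9 - 4)**4 = (-38/9)**4 = 2085136/6561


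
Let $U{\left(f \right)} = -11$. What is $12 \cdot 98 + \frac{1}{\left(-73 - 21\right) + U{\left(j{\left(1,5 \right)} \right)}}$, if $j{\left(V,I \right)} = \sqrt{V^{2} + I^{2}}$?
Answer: $\frac{123479}{105} \approx 1176.0$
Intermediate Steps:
$j{\left(V,I \right)} = \sqrt{I^{2} + V^{2}}$
$12 \cdot 98 + \frac{1}{\left(-73 - 21\right) + U{\left(j{\left(1,5 \right)} \right)}} = 12 \cdot 98 + \frac{1}{\left(-73 - 21\right) - 11} = 1176 + \frac{1}{-94 - 11} = 1176 + \frac{1}{-105} = 1176 - \frac{1}{105} = \frac{123479}{105}$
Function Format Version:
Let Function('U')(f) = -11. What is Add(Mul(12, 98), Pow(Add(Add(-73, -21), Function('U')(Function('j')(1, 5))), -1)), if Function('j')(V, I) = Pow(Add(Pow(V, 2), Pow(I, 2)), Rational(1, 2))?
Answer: Rational(123479, 105) ≈ 1176.0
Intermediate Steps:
Function('j')(V, I) = Pow(Add(Pow(I, 2), Pow(V, 2)), Rational(1, 2))
Add(Mul(12, 98), Pow(Add(Add(-73, -21), Function('U')(Function('j')(1, 5))), -1)) = Add(Mul(12, 98), Pow(Add(Add(-73, -21), -11), -1)) = Add(1176, Pow(Add(-94, -11), -1)) = Add(1176, Pow(-105, -1)) = Add(1176, Rational(-1, 105)) = Rational(123479, 105)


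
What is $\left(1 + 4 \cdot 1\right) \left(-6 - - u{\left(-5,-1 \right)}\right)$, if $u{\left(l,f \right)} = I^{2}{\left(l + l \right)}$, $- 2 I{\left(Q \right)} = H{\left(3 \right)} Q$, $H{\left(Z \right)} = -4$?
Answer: $1970$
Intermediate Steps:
$I{\left(Q \right)} = 2 Q$ ($I{\left(Q \right)} = - \frac{\left(-4\right) Q}{2} = 2 Q$)
$u{\left(l,f \right)} = 16 l^{2}$ ($u{\left(l,f \right)} = \left(2 \left(l + l\right)\right)^{2} = \left(2 \cdot 2 l\right)^{2} = \left(4 l\right)^{2} = 16 l^{2}$)
$\left(1 + 4 \cdot 1\right) \left(-6 - - u{\left(-5,-1 \right)}\right) = \left(1 + 4 \cdot 1\right) \left(-6 + \left(16 \left(-5\right)^{2} - 0\right)\right) = \left(1 + 4\right) \left(-6 + \left(16 \cdot 25 + 0\right)\right) = 5 \left(-6 + \left(400 + 0\right)\right) = 5 \left(-6 + 400\right) = 5 \cdot 394 = 1970$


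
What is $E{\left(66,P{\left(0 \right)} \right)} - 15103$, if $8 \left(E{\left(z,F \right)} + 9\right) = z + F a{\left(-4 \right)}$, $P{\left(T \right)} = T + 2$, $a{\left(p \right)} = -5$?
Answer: $-15105$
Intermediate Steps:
$P{\left(T \right)} = 2 + T$
$E{\left(z,F \right)} = -9 - \frac{5 F}{8} + \frac{z}{8}$ ($E{\left(z,F \right)} = -9 + \frac{z + F \left(-5\right)}{8} = -9 + \frac{z - 5 F}{8} = -9 - \left(- \frac{z}{8} + \frac{5 F}{8}\right) = -9 - \frac{5 F}{8} + \frac{z}{8}$)
$E{\left(66,P{\left(0 \right)} \right)} - 15103 = \left(-9 - \frac{5 \left(2 + 0\right)}{8} + \frac{1}{8} \cdot 66\right) - 15103 = \left(-9 - \frac{5}{4} + \frac{33}{4}\right) - 15103 = -2 - 15103 = -15105$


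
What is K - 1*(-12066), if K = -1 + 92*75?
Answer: 18965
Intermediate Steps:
K = 6899 (K = -1 + 6900 = 6899)
K - 1*(-12066) = 6899 - 1*(-12066) = 6899 + 12066 = 18965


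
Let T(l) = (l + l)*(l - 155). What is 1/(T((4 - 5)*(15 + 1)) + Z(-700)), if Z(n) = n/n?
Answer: 1/5473 ≈ 0.00018272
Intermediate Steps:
Z(n) = 1
T(l) = 2*l*(-155 + l) (T(l) = (2*l)*(-155 + l) = 2*l*(-155 + l))
1/(T((4 - 5)*(15 + 1)) + Z(-700)) = 1/(2*((4 - 5)*(15 + 1))*(-155 + (4 - 5)*(15 + 1)) + 1) = 1/(2*(-1*16)*(-155 - 1*16) + 1) = 1/(2*(-16)*(-155 - 16) + 1) = 1/(2*(-16)*(-171) + 1) = 1/(5472 + 1) = 1/5473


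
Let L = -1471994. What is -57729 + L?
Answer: -1529723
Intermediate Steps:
-57729 + L = -57729 - 1471994 = -1529723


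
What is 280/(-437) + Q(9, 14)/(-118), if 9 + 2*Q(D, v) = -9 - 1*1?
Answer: -57777/103132 ≈ -0.56022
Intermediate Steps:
Q(D, v) = -19/2 (Q(D, v) = -9/2 + (-9 - 1*1)/2 = -9/2 + (-9 - 1)/2 = -9/2 + (½)*(-10) = -9/2 - 5 = -19/2)
280/(-437) + Q(9, 14)/(-118) = 280/(-437) - 19/2/(-118) = 280*(-1/437) - 19/2*(-1/118) = -280/437 + 19/236 = -57777/103132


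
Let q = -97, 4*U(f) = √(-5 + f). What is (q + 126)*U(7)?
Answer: 29*√2/4 ≈ 10.253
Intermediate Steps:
U(f) = √(-5 + f)/4
(q + 126)*U(7) = (-97 + 126)*(√(-5 + 7)/4) = 29*(√2/4) = 29*√2/4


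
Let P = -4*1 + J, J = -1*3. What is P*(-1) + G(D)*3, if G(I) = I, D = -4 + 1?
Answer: -2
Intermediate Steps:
D = -3
J = -3
P = -7 (P = -4*1 - 3 = -4 - 3 = -7)
P*(-1) + G(D)*3 = -7*(-1) - 3*3 = 7 - 9 = -2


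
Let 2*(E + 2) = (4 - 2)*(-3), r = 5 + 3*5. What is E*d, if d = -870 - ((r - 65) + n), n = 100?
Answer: 4625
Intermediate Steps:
r = 20 (r = 5 + 15 = 20)
E = -5 (E = -2 + ((4 - 2)*(-3))/2 = -2 + (2*(-3))/2 = -2 + (1/2)*(-6) = -2 - 3 = -5)
d = -925 (d = -870 - ((20 - 65) + 100) = -870 - (-45 + 100) = -870 - 1*55 = -870 - 55 = -925)
E*d = -5*(-925) = 4625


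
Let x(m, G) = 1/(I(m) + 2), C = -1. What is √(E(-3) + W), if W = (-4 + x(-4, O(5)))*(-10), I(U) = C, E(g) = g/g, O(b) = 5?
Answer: √31 ≈ 5.5678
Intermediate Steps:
E(g) = 1
I(U) = -1
x(m, G) = 1 (x(m, G) = 1/(-1 + 2) = 1/1 = 1)
W = 30 (W = (-4 + 1)*(-10) = -3*(-10) = 30)
√(E(-3) + W) = √(1 + 30) = √31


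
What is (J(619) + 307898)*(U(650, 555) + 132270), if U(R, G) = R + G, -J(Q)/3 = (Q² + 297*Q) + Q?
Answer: -186193754225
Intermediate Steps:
J(Q) = -894*Q - 3*Q² (J(Q) = -3*((Q² + 297*Q) + Q) = -3*(Q² + 298*Q) = -894*Q - 3*Q²)
U(R, G) = G + R
(J(619) + 307898)*(U(650, 555) + 132270) = (-3*619*(298 + 619) + 307898)*((555 + 650) + 132270) = (-3*619*917 + 307898)*(1205 + 132270) = (-1702869 + 307898)*133475 = -1394971*133475 = -186193754225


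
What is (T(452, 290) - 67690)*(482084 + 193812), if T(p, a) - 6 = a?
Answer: -45551335024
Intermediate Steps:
T(p, a) = 6 + a
(T(452, 290) - 67690)*(482084 + 193812) = ((6 + 290) - 67690)*(482084 + 193812) = (296 - 67690)*675896 = -67394*675896 = -45551335024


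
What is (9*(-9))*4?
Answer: -324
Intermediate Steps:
(9*(-9))*4 = -81*4 = -324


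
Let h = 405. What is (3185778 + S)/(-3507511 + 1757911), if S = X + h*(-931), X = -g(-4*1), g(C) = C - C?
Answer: -936241/583200 ≈ -1.6054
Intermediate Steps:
g(C) = 0
X = 0 (X = -1*0 = 0)
S = -377055 (S = 0 + 405*(-931) = 0 - 377055 = -377055)
(3185778 + S)/(-3507511 + 1757911) = (3185778 - 377055)/(-3507511 + 1757911) = 2808723/(-1749600) = 2808723*(-1/1749600) = -936241/583200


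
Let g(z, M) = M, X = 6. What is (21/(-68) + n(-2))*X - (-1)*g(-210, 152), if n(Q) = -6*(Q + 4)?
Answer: 2657/34 ≈ 78.147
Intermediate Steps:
n(Q) = -24 - 6*Q (n(Q) = -6*(4 + Q) = -24 - 6*Q)
(21/(-68) + n(-2))*X - (-1)*g(-210, 152) = (21/(-68) + (-24 - 6*(-2)))*6 - (-1)*152 = (21*(-1/68) + (-24 + 12))*6 - 1*(-152) = (-21/68 - 12)*6 + 152 = -837/68*6 + 152 = -2511/34 + 152 = 2657/34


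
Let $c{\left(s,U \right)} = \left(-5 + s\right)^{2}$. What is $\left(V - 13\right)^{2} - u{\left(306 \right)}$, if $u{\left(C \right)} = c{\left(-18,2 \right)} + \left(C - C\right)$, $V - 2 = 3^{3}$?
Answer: $-273$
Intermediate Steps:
$V = 29$ ($V = 2 + 3^{3} = 2 + 27 = 29$)
$u{\left(C \right)} = 529$ ($u{\left(C \right)} = \left(-5 - 18\right)^{2} + \left(C - C\right) = \left(-23\right)^{2} + 0 = 529 + 0 = 529$)
$\left(V - 13\right)^{2} - u{\left(306 \right)} = \left(29 - 13\right)^{2} - 529 = 16^{2} - 529 = 256 - 529 = -273$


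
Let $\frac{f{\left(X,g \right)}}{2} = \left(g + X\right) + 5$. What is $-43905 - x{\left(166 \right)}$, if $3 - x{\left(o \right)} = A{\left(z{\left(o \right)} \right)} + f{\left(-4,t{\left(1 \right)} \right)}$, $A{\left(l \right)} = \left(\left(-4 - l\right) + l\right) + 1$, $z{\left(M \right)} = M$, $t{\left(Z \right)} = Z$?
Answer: $-43907$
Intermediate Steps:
$f{\left(X,g \right)} = 10 + 2 X + 2 g$ ($f{\left(X,g \right)} = 2 \left(\left(g + X\right) + 5\right) = 2 \left(\left(X + g\right) + 5\right) = 2 \left(5 + X + g\right) = 10 + 2 X + 2 g$)
$A{\left(l \right)} = -3$ ($A{\left(l \right)} = -4 + 1 = -3$)
$x{\left(o \right)} = 2$ ($x{\left(o \right)} = 3 - \left(-3 + \left(10 + 2 \left(-4\right) + 2 \cdot 1\right)\right) = 3 - \left(-3 + \left(10 - 8 + 2\right)\right) = 3 - \left(-3 + 4\right) = 3 - 1 = 2$)
$-43905 - x{\left(166 \right)} = -43905 - 2 = -43907$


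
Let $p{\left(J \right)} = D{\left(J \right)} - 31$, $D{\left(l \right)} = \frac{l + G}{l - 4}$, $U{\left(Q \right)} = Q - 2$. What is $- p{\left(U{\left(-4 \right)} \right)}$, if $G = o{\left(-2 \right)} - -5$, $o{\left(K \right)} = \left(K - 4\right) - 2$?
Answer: $\frac{301}{10} \approx 30.1$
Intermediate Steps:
$U{\left(Q \right)} = -2 + Q$
$o{\left(K \right)} = -6 + K$ ($o{\left(K \right)} = \left(-4 + K\right) - 2 = -6 + K$)
$G = -3$ ($G = \left(-6 - 2\right) - -5 = -8 + 5 = -3$)
$D{\left(l \right)} = \frac{-3 + l}{-4 + l}$ ($D{\left(l \right)} = \frac{l - 3}{l - 4} = \frac{-3 + l}{-4 + l}$)
$p{\left(J \right)} = -31 + \frac{-3 + J}{-4 + J}$ ($p{\left(J \right)} = \frac{-3 + J}{-4 + J} - 31 = -31 + \frac{-3 + J}{-4 + J}$)
$- p{\left(U{\left(-4 \right)} \right)} = - \frac{121 - 30 \left(-2 - 4\right)}{-4 - 6} = - \frac{121 - -180}{-4 - 6} = - \frac{121 + 180}{-10} = - \frac{\left(-1\right) 301}{10} = \left(-1\right) \left(- \frac{301}{10}\right) = \frac{301}{10}$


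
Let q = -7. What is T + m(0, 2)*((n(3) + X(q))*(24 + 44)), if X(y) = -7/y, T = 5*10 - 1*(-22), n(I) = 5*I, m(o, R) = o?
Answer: 72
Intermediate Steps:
T = 72 (T = 50 + 22 = 72)
T + m(0, 2)*((n(3) + X(q))*(24 + 44)) = 72 + 0*((5*3 - 7/(-7))*(24 + 44)) = 72 + 0*((15 - 7*(-⅐))*68) = 72 + 0*((15 + 1)*68) = 72 + 0*(16*68) = 72 + 0*1088 = 72 + 0 = 72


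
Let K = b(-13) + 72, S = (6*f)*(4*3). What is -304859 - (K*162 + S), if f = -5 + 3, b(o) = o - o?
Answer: -316379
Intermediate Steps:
b(o) = 0
f = -2
S = -144 (S = (6*(-2))*(4*3) = -12*12 = -144)
K = 72 (K = 0 + 72 = 72)
-304859 - (K*162 + S) = -304859 - (72*162 - 144) = -304859 - (11664 - 144) = -304859 - 1*11520 = -304859 - 11520 = -316379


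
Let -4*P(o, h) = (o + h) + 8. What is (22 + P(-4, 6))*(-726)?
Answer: -14157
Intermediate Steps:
P(o, h) = -2 - h/4 - o/4 (P(o, h) = -((o + h) + 8)/4 = -((h + o) + 8)/4 = -(8 + h + o)/4 = -2 - h/4 - o/4)
(22 + P(-4, 6))*(-726) = (22 + (-2 - 1/4*6 - 1/4*(-4)))*(-726) = (22 + (-2 - 3/2 + 1))*(-726) = (22 - 5/2)*(-726) = (39/2)*(-726) = -14157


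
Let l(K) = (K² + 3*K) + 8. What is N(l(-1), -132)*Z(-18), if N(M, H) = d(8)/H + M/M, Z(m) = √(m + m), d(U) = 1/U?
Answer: 1055*I/176 ≈ 5.9943*I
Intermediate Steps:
l(K) = 8 + K² + 3*K
Z(m) = √2*√m (Z(m) = √(2*m) = √2*√m)
N(M, H) = 1 + 1/(8*H) (N(M, H) = 1/(8*H) + M/M = 1/(8*H) + 1 = 1 + 1/(8*H))
N(l(-1), -132)*Z(-18) = ((⅛ - 132)/(-132))*(√2*√(-18)) = (-1/132*(-1055/8))*(√2*(3*I*√2)) = 1055*(6*I)/1056 = 1055*I/176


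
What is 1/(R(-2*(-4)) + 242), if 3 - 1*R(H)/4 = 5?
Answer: 1/234 ≈ 0.0042735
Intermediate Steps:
R(H) = -8 (R(H) = 12 - 4*5 = 12 - 20 = -8)
1/(R(-2*(-4)) + 242) = 1/(-8 + 242) = 1/234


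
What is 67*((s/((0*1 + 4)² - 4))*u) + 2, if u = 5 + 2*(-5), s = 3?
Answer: -327/4 ≈ -81.750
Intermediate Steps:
u = -5 (u = 5 - 10 = -5)
67*((s/((0*1 + 4)² - 4))*u) + 2 = 67*((3/((0*1 + 4)² - 4))*(-5)) + 2 = 67*((3/((0 + 4)² - 4))*(-5)) + 2 = 67*((3/(4² - 4))*(-5)) + 2 = 67*((3/(16 - 4))*(-5)) + 2 = 67*((3/12)*(-5)) + 2 = 67*(((1/12)*3)*(-5)) + 2 = 67*((¼)*(-5)) + 2 = 67*(-5/4) + 2 = -335/4 + 2 = -327/4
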